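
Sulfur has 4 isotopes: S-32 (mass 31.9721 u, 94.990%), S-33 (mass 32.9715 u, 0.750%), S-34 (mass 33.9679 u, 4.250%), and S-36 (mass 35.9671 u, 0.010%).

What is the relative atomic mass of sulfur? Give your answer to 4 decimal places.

32.0648 u

Average mass = Σ (abundance × isotope mass) = 0.94990 × 31.9721 + 0.00750 × 32.9715 + 0.04250 × 33.9679 + 0.00010 × 35.9671
= 30.37030 + 0.24729 + 1.44364 + 0.00360 = 32.06483 u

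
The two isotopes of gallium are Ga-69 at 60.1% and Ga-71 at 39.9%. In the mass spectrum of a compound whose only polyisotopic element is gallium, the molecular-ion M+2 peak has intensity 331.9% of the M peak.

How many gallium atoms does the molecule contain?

5

The M+2/M ratio from n Ga atoms is n · q/p = n · 0.399/0.601.
n = 3.319 × 0.601/0.399 = 5.00 ≈ 5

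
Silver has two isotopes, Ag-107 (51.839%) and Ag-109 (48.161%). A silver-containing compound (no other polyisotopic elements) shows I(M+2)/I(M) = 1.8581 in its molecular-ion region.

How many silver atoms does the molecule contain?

With n Ag atoms, P(M+2)/P(M) = C(n,1)·p^(n−1)q / p^n = n·q/p = n · 0.48161/0.51839.
n = 1.8581 × 0.51839/0.48161 = 2.00 ≈ 2

2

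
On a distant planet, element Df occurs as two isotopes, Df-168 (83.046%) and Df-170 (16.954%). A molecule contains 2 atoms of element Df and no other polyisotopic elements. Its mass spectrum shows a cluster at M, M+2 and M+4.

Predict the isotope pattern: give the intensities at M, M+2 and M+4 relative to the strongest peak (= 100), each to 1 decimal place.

100.0 : 40.8 : 4.2

Each Df atom is independently Df-168 (p = 0.83046) or Df-170 (q = 0.16954); the cluster is the binomial expansion (p + q)^2.
P(M) = 0.83046^2 = 0.689664
P(M+2) = 2 × 0.83046^1 × 0.16954^1 = 0.281592
P(M+4) = 0.16954^2 = 0.028744
The M peak is largest (0.689664); scaling to 100 gives 100.0 : 40.8 : 4.2.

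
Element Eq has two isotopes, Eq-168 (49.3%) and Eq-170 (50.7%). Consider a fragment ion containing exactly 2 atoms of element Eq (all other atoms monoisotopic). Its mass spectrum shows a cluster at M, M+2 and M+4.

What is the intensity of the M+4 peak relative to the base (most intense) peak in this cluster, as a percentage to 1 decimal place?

51.4%

Binomial terms of (0.493 + 0.507)^2: M 0.2430, M+2 0.4999, M+4 0.2570 → M+2 is the base peak.
P(M+2) = C(2,1) × 0.493^1 × 0.507^1 = 2 × 0.4930 × 0.5070 = 0.499902 (base)
P(M+4) = C(2,2) × 0.493^0 × 0.507^2 = 1 × 1.0000 × 0.257049 = 0.257049
Relative intensity = 0.257049 / 0.499902 × 100 = 51.4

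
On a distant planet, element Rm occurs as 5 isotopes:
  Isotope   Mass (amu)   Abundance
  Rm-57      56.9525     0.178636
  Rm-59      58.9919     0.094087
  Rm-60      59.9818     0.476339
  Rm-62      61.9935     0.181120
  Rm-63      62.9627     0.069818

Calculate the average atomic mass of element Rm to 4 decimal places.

59.9200 amu

Average mass = Σ (abundance × isotope mass) = 0.178636 × 56.9525 + 0.094087 × 58.9919 + 0.476339 × 59.9818 + 0.181120 × 61.9935 + 0.069818 × 62.9627
= 10.17377 + 5.55037 + 28.57167 + 11.22826 + 4.39593 = 59.92000 amu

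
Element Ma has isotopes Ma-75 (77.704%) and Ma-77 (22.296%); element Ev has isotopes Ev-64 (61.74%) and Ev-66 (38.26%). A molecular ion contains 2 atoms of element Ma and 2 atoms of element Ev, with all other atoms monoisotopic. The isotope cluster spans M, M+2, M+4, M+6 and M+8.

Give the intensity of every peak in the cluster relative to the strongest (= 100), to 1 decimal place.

55.1 : 100.0 : 64.9 : 17.8 : 1.7

Element Ma pattern (n=2): 0.60379116 : 0.34649768 : 0.04971116
Element Ev pattern (n=2): 0.38118276 : 0.47243448 : 0.14638276
Convolve the two distributions (both contribute in 2-u steps):
  M: 0.60379116×0.38118276 = 0.230155
  M+2: 0.60379116×0.47243448 + 0.34649768×0.38118276 = 0.417331
  M+4: 0.60379116×0.14638276 + 0.34649768×0.47243448 + 0.04971116×0.38118276 = 0.271031
  M+6: 0.34649768×0.14638276 + 0.04971116×0.47243448 = 0.074207
  M+8: 0.04971116×0.14638276 = 0.007277
Scale to base peak (0.417331) = 100: 55.1 : 100.0 : 64.9 : 17.8 : 1.7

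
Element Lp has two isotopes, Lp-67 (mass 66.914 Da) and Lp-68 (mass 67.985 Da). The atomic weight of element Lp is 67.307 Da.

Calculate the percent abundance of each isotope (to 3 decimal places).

Let x be the fractional abundance of Lp-67; then Lp-68 has abundance 1 − x.
66.914·x + 67.985·(1 − x) = 67.307
(66.914 − 67.985)·x = 67.307 − 67.985
x = -0.678 / -1.071 = 0.63305 → 63.305% Lp-67, 36.695% Lp-68.

Lp-67: 63.305%, Lp-68: 36.695%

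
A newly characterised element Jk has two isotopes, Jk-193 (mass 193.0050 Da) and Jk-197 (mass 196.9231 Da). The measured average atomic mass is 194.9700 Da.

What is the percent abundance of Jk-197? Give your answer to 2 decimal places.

50.15%

Let x be the fractional abundance of Jk-193; then Jk-197 has abundance 1 − x.
193.0050·x + 196.9231·(1 − x) = 194.9700
(193.0050 − 196.9231)·x = 194.9700 − 196.9231
x = -1.9531 / -3.9181 = 0.49848 → 49.85% Jk-193, 50.15% Jk-197.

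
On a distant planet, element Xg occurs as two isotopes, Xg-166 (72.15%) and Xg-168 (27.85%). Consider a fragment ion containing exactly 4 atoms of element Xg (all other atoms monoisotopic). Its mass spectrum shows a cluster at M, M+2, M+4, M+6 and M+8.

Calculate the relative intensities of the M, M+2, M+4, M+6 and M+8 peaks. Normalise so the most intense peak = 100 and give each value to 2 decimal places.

The 4 Xg atoms are independent, so intensities follow the terms of (0.7215 + 0.2785)^4.
P(M) = 0.7215^4 = 0.270985
P(M+2) = 4 × 0.7215^3 × 0.2785^1 = 0.418402
P(M+4) = 6 × 0.7215^2 × 0.2785^2 = 0.242256
P(M+6) = 4 × 0.7215^1 × 0.2785^3 = 0.062341
P(M+8) = 0.2785^4 = 0.006016
The M+2 peak is largest (0.418402); scaling to 100 gives 64.77 : 100.00 : 57.90 : 14.90 : 1.44.

64.77 : 100.00 : 57.90 : 14.90 : 1.44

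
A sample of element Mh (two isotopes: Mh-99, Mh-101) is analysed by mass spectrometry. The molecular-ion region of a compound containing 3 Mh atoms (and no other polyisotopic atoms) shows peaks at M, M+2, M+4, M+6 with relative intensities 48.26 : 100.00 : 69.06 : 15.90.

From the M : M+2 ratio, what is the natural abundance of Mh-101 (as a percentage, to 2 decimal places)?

Write p for the Mh-99 fraction. I(M+2)/I(M) = [C(3,1)·p^2·(1−p)] / p^3 = 3·(1−p)/p = 100.00/48.26 = 2.0721
(1−p)/p = 2.0721/3 = 0.6907  ⇒  p = 1/(1 + 0.6907) = 0.5915
Mh-99: 59.15%, Mh-101: 40.85%.

40.85%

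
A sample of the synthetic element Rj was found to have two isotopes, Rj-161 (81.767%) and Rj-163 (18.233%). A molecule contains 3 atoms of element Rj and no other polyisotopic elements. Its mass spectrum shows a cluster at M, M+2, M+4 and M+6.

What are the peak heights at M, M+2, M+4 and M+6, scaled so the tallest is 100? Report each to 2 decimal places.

100.00 : 66.90 : 14.92 : 1.11

Each Rj atom is independently Rj-161 (p = 0.81767) or Rj-163 (q = 0.18233); the cluster is the binomial expansion (p + q)^3.
P(M) = 0.81767^3 = 0.546681
P(M+2) = 3 × 0.81767^2 × 0.18233^1 = 0.365709
P(M+4) = 3 × 0.81767^1 × 0.18233^2 = 0.081548
P(M+6) = 0.18233^3 = 0.006061
The M peak is largest (0.546681); scaling to 100 gives 100.00 : 66.90 : 14.92 : 1.11.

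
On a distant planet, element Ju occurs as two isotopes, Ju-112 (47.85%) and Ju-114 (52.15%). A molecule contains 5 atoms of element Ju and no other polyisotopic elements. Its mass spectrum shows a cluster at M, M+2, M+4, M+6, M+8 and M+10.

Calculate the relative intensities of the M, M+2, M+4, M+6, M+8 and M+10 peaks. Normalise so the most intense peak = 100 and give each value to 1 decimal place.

7.7 : 42.1 : 91.8 : 100.0 : 54.5 : 11.9

Each Ju atom is independently Ju-112 (p = 0.4785) or Ju-114 (q = 0.5215); the cluster is the binomial expansion (p + q)^5.
P(M) = 0.4785^5 = 0.025085
P(M+2) = 5 × 0.4785^4 × 0.5215^1 = 0.136695
P(M+4) = 10 × 0.4785^3 × 0.5215^2 = 0.297958
P(M+6) = 10 × 0.4785^2 × 0.5215^3 = 0.324733
P(M+8) = 5 × 0.4785^1 × 0.5215^4 = 0.176958
P(M+10) = 0.5215^5 = 0.038572
The M+6 peak is largest (0.324733); scaling to 100 gives 7.7 : 42.1 : 91.8 : 100.0 : 54.5 : 11.9.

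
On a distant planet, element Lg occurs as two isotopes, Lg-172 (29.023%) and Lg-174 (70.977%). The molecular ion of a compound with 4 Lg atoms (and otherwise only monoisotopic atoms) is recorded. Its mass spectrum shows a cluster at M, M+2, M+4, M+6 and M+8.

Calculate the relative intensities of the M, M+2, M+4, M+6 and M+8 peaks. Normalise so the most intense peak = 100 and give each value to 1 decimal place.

1.7 : 16.7 : 61.3 : 100.0 : 61.1

The 4 Lg atoms are independent, so intensities follow the terms of (0.29023 + 0.70977)^4.
P(M) = 0.29023^4 = 0.007095
P(M+2) = 4 × 0.29023^3 × 0.70977^1 = 0.069407
P(M+4) = 6 × 0.29023^2 × 0.70977^2 = 0.254607
P(M+6) = 4 × 0.29023^1 × 0.70977^3 = 0.415102
P(M+8) = 0.70977^4 = 0.253788
The M+6 peak is largest (0.415102); scaling to 100 gives 1.7 : 16.7 : 61.3 : 100.0 : 61.1.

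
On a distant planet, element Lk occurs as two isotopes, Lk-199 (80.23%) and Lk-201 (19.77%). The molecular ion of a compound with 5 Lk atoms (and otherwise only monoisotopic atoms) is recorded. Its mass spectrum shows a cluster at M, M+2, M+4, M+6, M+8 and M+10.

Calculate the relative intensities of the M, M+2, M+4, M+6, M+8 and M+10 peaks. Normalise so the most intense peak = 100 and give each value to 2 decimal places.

Expanding (0.8023 + 0.1977)^5:
P(M) = 0.8023^5 = 0.332418
P(M+2) = 5 × 0.8023^4 × 0.1977^1 = 0.409566
P(M+4) = 10 × 0.8023^3 × 0.1977^2 = 0.201848
P(M+6) = 10 × 0.8023^2 × 0.1977^3 = 0.049739
P(M+8) = 5 × 0.8023^1 × 0.1977^4 = 0.006128
P(M+10) = 0.1977^5 = 0.000302
The M+2 peak is largest (0.409566); scaling to 100 gives 81.16 : 100.00 : 49.28 : 12.14 : 1.50 : 0.07.

81.16 : 100.00 : 49.28 : 12.14 : 1.50 : 0.07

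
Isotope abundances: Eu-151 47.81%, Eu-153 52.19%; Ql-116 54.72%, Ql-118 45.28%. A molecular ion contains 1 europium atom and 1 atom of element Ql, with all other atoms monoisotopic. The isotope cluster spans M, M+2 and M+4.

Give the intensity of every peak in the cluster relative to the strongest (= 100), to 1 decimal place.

Europium pattern (n=1): 0.4781 : 0.5219
Element Ql pattern (n=1): 0.5472 : 0.4528
Convolve the two distributions (both contribute in 2-u steps):
  M: 0.4781×0.5472 = 0.261616
  M+2: 0.4781×0.4528 + 0.5219×0.5472 = 0.502067
  M+4: 0.5219×0.4528 = 0.236316
Scale to base peak (0.502067) = 100: 52.1 : 100.0 : 47.1

52.1 : 100.0 : 47.1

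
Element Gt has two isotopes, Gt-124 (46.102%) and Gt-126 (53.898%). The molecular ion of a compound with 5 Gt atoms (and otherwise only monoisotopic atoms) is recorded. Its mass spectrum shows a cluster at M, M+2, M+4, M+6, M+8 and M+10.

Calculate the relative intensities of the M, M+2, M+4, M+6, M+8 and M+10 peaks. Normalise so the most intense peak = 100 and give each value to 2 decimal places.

Expanding (0.46102 + 0.53898)^5:
P(M) = 0.46102^5 = 0.020826
P(M+2) = 5 × 0.46102^4 × 0.53898^1 = 0.121737
P(M+4) = 10 × 0.46102^3 × 0.53898^2 = 0.284646
P(M+6) = 10 × 0.46102^2 × 0.53898^3 = 0.332780
P(M+8) = 5 × 0.46102^1 × 0.53898^4 = 0.194527
P(M+10) = 0.53898^5 = 0.045484
The M+6 peak is largest (0.332780); scaling to 100 gives 6.26 : 36.58 : 85.54 : 100.00 : 58.46 : 13.67.

6.26 : 36.58 : 85.54 : 100.00 : 58.46 : 13.67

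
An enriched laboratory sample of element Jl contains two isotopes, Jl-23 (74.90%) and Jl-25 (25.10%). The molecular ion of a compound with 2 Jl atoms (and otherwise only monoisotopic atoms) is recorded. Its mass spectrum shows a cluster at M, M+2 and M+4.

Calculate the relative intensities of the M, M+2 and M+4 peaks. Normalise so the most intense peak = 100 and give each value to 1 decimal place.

Each Jl atom is independently Jl-23 (p = 0.7490) or Jl-25 (q = 0.2510); the cluster is the binomial expansion (p + q)^2.
P(M) = 0.7490^2 = 0.561001
P(M+2) = 2 × 0.7490^1 × 0.2510^1 = 0.375998
P(M+4) = 0.2510^2 = 0.063001
The M peak is largest (0.561001); scaling to 100 gives 100.0 : 67.0 : 11.2.

100.0 : 67.0 : 11.2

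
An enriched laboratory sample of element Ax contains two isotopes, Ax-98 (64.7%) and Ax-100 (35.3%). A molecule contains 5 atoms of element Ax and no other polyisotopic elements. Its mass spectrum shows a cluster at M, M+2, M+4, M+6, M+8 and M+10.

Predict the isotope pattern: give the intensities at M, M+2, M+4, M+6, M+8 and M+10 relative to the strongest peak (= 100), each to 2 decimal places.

33.59 : 91.64 : 100.00 : 54.56 : 14.88 : 1.62

Each Ax atom is independently Ax-98 (p = 0.647) or Ax-100 (q = 0.353); the cluster is the binomial expansion (p + q)^5.
P(M) = 0.647^5 = 0.113376
P(M+2) = 5 × 0.647^4 × 0.353^1 = 0.309287
P(M+4) = 10 × 0.647^3 × 0.353^2 = 0.337491
P(M+6) = 10 × 0.647^2 × 0.353^3 = 0.184133
P(M+8) = 5 × 0.647^1 × 0.353^4 = 0.050231
P(M+10) = 0.353^5 = 0.005481
The M+4 peak is largest (0.337491); scaling to 100 gives 33.59 : 91.64 : 100.00 : 54.56 : 14.88 : 1.62.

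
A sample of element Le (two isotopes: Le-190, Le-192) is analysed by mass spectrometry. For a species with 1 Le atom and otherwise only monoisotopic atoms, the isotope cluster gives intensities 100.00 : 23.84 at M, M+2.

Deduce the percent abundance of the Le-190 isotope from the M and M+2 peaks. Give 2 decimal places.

80.75%

Let p = fractional abundance of Le-190. I(M+2)/I(M) = [C(1,1)·p^0·(1−p)] / p^1 = 1·(1−p)/p = 23.84/100.00 = 0.2384
(1−p)/p = 0.2384/1 = 0.2384  ⇒  p = 1/(1 + 0.2384) = 0.8075
Le-190: 80.75%, Le-192: 19.25%.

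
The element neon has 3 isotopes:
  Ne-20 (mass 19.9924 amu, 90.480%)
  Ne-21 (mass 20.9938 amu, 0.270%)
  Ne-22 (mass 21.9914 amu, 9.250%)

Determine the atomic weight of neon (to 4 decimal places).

Ar = Σ fᵢ·mᵢ = 0.90480 × 19.9924 + 0.00270 × 20.9938 + 0.09250 × 21.9914
= 18.08912 + 0.05668 + 2.03420 = 20.18000 amu

20.1800 amu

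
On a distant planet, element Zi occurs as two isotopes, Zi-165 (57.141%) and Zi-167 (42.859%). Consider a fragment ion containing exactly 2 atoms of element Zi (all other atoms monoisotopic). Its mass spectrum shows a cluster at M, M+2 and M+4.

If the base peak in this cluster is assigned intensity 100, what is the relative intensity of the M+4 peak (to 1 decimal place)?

(0.57141 + 0.42859)^2 gives M 0.3265, M+2 0.4898, M+4 0.1837; the largest is M+2.
P(M+2) = C(2,1) × 0.57141^1 × 0.42859^1 = 2 × 0.57141 × 0.42859 = 0.489801 (base)
P(M+4) = C(2,2) × 0.57141^0 × 0.42859^2 = 1 × 1.0000 × 0.18368939 = 0.183689
Relative intensity = 0.183689 / 0.489801 × 100 = 37.5

37.5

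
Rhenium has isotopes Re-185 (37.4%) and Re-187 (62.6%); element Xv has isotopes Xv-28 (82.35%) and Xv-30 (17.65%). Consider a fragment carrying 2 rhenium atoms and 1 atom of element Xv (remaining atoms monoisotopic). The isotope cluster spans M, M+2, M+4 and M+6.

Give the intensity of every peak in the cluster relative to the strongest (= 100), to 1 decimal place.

Rhenium pattern (n=2): 0.139876 : 0.468248 : 0.391876
Element Xv pattern (n=1): 0.8235 : 0.1765
Convolve the two distributions (both contribute in 2-u steps):
  M: 0.139876×0.8235 = 0.115188
  M+2: 0.139876×0.1765 + 0.468248×0.8235 = 0.410290
  M+4: 0.468248×0.1765 + 0.391876×0.8235 = 0.405356
  M+6: 0.391876×0.1765 = 0.069166
Scale to base peak (0.410290) = 100: 28.1 : 100.0 : 98.8 : 16.9

28.1 : 100.0 : 98.8 : 16.9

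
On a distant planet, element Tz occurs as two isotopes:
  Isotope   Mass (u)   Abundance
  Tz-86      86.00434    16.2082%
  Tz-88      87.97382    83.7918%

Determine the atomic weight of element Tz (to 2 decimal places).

Weight each isotope mass by its fractional abundance: 0.162082 × 86.00434 + 0.837918 × 87.97382
= 13.939755 + 73.714847 = 87.654602 u

87.65 u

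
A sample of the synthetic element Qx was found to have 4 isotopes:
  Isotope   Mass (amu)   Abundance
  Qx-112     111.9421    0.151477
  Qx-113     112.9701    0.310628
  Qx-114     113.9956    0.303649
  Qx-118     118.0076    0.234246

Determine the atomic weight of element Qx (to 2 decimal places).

114.31 amu

Average mass = Σ (abundance × isotope mass) = 0.151477 × 111.9421 + 0.310628 × 112.9701 + 0.303649 × 113.9956 + 0.234246 × 118.0076
= 16.95665 + 35.09168 + 34.61465 + 27.64281 = 114.30579 amu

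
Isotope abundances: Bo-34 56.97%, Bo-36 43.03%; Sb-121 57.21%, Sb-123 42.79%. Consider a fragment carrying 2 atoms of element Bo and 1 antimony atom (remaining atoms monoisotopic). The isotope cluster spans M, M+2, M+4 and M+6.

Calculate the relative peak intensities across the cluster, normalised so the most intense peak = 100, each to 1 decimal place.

Element Bo pattern (n=2): 0.32455809 : 0.49028382 : 0.18515809
Antimony pattern (n=1): 0.5721 : 0.4279
Convolve the two distributions (both contribute in 2-u steps):
  M: 0.32455809×0.5721 = 0.185680
  M+2: 0.32455809×0.4279 + 0.49028382×0.5721 = 0.419370
  M+4: 0.49028382×0.4279 + 0.18515809×0.5721 = 0.315721
  M+6: 0.18515809×0.4279 = 0.079229
Scale to base peak (0.419370) = 100: 44.3 : 100.0 : 75.3 : 18.9

44.3 : 100.0 : 75.3 : 18.9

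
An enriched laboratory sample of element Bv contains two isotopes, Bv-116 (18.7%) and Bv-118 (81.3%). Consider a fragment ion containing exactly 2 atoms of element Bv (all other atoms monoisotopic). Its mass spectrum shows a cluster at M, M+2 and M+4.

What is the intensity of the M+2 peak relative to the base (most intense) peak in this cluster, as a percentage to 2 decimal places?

46.00%

(0.187 + 0.813)^2 gives M 0.0350, M+2 0.3041, M+4 0.6610; the largest is M+4.
P(M+4) = C(2,2) × 0.187^0 × 0.813^2 = 1 × 1.0000 × 0.660969 = 0.660969 (base)
P(M+2) = C(2,1) × 0.187^1 × 0.813^1 = 2 × 0.1870 × 0.8130 = 0.304062
Relative intensity = 0.304062 / 0.660969 × 100 = 46.00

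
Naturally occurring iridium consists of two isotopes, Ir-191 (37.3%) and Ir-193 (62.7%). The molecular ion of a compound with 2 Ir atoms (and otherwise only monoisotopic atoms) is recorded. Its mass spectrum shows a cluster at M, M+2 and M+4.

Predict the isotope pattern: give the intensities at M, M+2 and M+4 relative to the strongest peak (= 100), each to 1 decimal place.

Each Ir atom is independently Ir-191 (p = 0.373) or Ir-193 (q = 0.627); the cluster is the binomial expansion (p + q)^2.
P(M) = 0.373^2 = 0.139129
P(M+2) = 2 × 0.373^1 × 0.627^1 = 0.467742
P(M+4) = 0.627^2 = 0.393129
The M+2 peak is largest (0.467742); scaling to 100 gives 29.7 : 100.0 : 84.0.

29.7 : 100.0 : 84.0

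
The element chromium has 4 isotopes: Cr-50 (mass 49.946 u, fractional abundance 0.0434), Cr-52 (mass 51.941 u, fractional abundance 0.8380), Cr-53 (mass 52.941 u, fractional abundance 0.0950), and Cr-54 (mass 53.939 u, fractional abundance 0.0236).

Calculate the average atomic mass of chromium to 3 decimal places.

Ar = Σ fᵢ·mᵢ = 0.0434 × 49.946 + 0.8380 × 51.941 + 0.0950 × 52.941 + 0.0236 × 53.939
= 2.1677 + 43.5266 + 5.0294 + 1.2730 = 51.9967 u

51.997 u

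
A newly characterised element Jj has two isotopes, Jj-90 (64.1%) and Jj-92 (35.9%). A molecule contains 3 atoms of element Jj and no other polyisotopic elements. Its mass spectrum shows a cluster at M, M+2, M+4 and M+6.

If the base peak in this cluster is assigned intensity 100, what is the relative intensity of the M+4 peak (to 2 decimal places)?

56.01

(0.641 + 0.359)^3 gives M 0.2634, M+2 0.4425, M+4 0.2478, M+6 0.0463; the largest is M+2.
P(M+2) = C(3,1) × 0.641^2 × 0.359^1 = 3 × 0.410881 × 0.3590 = 0.442519 (base)
P(M+4) = C(3,2) × 0.641^1 × 0.359^2 = 3 × 0.6410 × 0.128881 = 0.247838
Relative intensity = 0.247838 / 0.442519 × 100 = 56.01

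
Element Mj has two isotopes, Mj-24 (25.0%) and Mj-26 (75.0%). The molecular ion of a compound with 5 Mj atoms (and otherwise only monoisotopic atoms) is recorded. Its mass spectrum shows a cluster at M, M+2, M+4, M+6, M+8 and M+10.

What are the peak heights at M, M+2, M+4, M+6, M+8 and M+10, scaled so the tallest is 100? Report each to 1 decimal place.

0.2 : 3.7 : 22.2 : 66.7 : 100.0 : 60.0

Each Mj atom is independently Mj-24 (p = 0.250) or Mj-26 (q = 0.750); the cluster is the binomial expansion (p + q)^5.
P(M) = 0.250^5 = 0.000977
P(M+2) = 5 × 0.250^4 × 0.750^1 = 0.014648
P(M+4) = 10 × 0.250^3 × 0.750^2 = 0.087891
P(M+6) = 10 × 0.250^2 × 0.750^3 = 0.263672
P(M+8) = 5 × 0.250^1 × 0.750^4 = 0.395508
P(M+10) = 0.750^5 = 0.237305
The M+8 peak is largest (0.395508); scaling to 100 gives 0.2 : 3.7 : 22.2 : 66.7 : 100.0 : 60.0.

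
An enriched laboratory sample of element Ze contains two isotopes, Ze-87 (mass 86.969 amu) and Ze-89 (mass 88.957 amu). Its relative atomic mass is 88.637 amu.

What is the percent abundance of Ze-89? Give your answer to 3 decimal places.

83.903%

Writing the weighted mean with unknown fraction x of Ze-87:
86.969·x + 88.957·(1 − x) = 88.637
(86.969 − 88.957)·x = 88.637 − 88.957
x = -0.320 / -1.988 = 0.16097 → 16.097% Ze-87, 83.903% Ze-89.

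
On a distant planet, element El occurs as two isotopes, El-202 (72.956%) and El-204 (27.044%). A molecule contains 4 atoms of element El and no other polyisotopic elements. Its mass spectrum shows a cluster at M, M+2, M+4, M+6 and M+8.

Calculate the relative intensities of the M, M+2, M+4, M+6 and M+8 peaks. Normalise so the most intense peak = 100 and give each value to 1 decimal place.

Each El atom is independently El-202 (p = 0.72956) or El-204 (q = 0.27044); the cluster is the binomial expansion (p + q)^4.
P(M) = 0.72956^4 = 0.283298
P(M+2) = 4 × 0.72956^3 × 0.27044^1 = 0.420063
P(M+4) = 6 × 0.72956^2 × 0.27044^2 = 0.233569
P(M+6) = 4 × 0.72956^1 × 0.27044^3 = 0.057721
P(M+8) = 0.27044^4 = 0.005349
The M+2 peak is largest (0.420063); scaling to 100 gives 67.4 : 100.0 : 55.6 : 13.7 : 1.3.

67.4 : 100.0 : 55.6 : 13.7 : 1.3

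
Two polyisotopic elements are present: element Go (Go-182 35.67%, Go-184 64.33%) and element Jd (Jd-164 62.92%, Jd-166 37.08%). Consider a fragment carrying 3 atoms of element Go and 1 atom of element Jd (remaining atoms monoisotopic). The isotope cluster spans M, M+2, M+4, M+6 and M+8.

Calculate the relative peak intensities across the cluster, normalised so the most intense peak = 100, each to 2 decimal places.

Element Go pattern (n=3): 0.04538469 : 0.24555061 : 0.44284472 : 0.26621998
Element Jd pattern (n=1): 0.6292 : 0.3708
Convolve the two distributions (both contribute in 2-u steps):
  M: 0.04538469×0.6292 = 0.028556
  M+2: 0.04538469×0.3708 + 0.24555061×0.6292 = 0.171329
  M+4: 0.24555061×0.3708 + 0.44284472×0.6292 = 0.369688
  M+6: 0.44284472×0.3708 + 0.26621998×0.6292 = 0.331712
  M+8: 0.26621998×0.3708 = 0.098714
Scale to base peak (0.369688) = 100: 7.72 : 46.34 : 100.00 : 89.73 : 26.70

7.72 : 46.34 : 100.00 : 89.73 : 26.70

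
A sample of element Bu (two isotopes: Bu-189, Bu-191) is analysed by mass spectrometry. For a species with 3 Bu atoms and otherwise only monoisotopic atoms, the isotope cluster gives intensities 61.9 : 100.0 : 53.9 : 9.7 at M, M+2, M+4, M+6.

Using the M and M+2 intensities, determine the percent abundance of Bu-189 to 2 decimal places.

If p is the fraction of Bu that is Bu-189, then I(M+2)/I(M) = [C(3,1)·p^2·(1−p)] / p^3 = 3·(1−p)/p = 100.0/61.9 = 1.6155
(1−p)/p = 1.6155/3 = 0.5385  ⇒  p = 1/(1 + 0.5385) = 0.6500
Bu-189: 65.00%, Bu-191: 35.00%.

65.00%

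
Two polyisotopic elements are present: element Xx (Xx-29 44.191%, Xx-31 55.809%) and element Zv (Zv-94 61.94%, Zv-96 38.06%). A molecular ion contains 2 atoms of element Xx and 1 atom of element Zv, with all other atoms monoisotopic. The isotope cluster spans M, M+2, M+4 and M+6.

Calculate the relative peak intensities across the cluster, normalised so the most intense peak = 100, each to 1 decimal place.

Element Xx pattern (n=2): 0.19528445 : 0.4932511 : 0.31146445
Element Zv pattern (n=1): 0.6194 : 0.3806
Convolve the two distributions (both contribute in 2-u steps):
  M: 0.19528445×0.6194 = 0.120959
  M+2: 0.19528445×0.3806 + 0.4932511×0.6194 = 0.379845
  M+4: 0.4932511×0.3806 + 0.31146445×0.6194 = 0.380652
  M+6: 0.31146445×0.3806 = 0.118543
Scale to base peak (0.380652) = 100: 31.8 : 99.8 : 100.0 : 31.1

31.8 : 99.8 : 100.0 : 31.1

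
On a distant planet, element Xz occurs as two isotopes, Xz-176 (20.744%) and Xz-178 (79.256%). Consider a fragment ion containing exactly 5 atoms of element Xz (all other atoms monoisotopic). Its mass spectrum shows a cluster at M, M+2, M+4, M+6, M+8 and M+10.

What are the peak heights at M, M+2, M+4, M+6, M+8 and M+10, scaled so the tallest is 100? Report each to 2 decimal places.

0.09 : 1.79 : 13.70 : 52.35 : 100.00 : 76.41

Expanding (0.20744 + 0.79256)^5:
P(M) = 0.20744^5 = 0.000384
P(M+2) = 5 × 0.20744^4 × 0.79256^1 = 0.007338
P(M+4) = 10 × 0.20744^3 × 0.79256^2 = 0.056071
P(M+6) = 10 × 0.20744^2 × 0.79256^3 = 0.214231
P(M+8) = 5 × 0.20744^1 × 0.79256^4 = 0.409252
P(M+10) = 0.79256^5 = 0.312724
The M+8 peak is largest (0.409252); scaling to 100 gives 0.09 : 1.79 : 13.70 : 52.35 : 100.00 : 76.41.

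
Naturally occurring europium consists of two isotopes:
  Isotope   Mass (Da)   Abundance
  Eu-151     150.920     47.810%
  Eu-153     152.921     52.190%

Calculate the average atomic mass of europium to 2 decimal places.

The abundance-weighted mean is 0.47810 × 150.920 + 0.52190 × 152.921
= 72.1549 + 79.8095 = 151.9644 Da

151.96 Da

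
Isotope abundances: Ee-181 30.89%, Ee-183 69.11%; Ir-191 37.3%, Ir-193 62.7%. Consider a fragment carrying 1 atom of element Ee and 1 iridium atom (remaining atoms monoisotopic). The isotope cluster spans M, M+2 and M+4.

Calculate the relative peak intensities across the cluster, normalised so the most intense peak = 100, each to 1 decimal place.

25.5 : 100.0 : 96.0

Element Ee pattern (n=1): 0.3089 : 0.6911
Iridium pattern (n=1): 0.3730 : 0.6270
Convolve the two distributions (both contribute in 2-u steps):
  M: 0.3089×0.3730 = 0.115220
  M+2: 0.3089×0.6270 + 0.6911×0.3730 = 0.451461
  M+4: 0.6911×0.6270 = 0.433320
Scale to base peak (0.451461) = 100: 25.5 : 100.0 : 96.0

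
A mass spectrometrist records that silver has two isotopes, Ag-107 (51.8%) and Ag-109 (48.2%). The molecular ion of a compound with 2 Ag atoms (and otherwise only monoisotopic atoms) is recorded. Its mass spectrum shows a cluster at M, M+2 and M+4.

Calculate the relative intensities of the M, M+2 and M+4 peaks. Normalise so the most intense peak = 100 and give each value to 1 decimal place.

Each Ag atom is independently Ag-107 (p = 0.518) or Ag-109 (q = 0.482); the cluster is the binomial expansion (p + q)^2.
P(M) = 0.518^2 = 0.268324
P(M+2) = 2 × 0.518^1 × 0.482^1 = 0.499352
P(M+4) = 0.482^2 = 0.232324
The M+2 peak is largest (0.499352); scaling to 100 gives 53.7 : 100.0 : 46.5.

53.7 : 100.0 : 46.5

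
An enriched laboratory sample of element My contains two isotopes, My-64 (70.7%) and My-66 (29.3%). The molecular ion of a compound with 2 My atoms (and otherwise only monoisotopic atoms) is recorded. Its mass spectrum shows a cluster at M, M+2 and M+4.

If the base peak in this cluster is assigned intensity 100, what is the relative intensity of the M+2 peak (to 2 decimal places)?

(0.707 + 0.293)^2 gives M 0.4998, M+2 0.4143, M+4 0.0858; the largest is M.
P(M) = C(2,0) × 0.707^2 × 0.293^0 = 1 × 0.499849 × 1.0000 = 0.499849 (base)
P(M+2) = C(2,1) × 0.707^1 × 0.293^1 = 2 × 0.7070 × 0.2930 = 0.414302
Relative intensity = 0.414302 / 0.499849 × 100 = 82.89

82.89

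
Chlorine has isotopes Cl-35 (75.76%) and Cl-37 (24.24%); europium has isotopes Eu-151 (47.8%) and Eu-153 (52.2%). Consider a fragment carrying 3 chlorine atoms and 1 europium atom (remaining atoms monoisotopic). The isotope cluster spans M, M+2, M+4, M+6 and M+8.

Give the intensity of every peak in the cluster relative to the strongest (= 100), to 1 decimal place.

Chlorine pattern (n=3): 0.4348304 : 0.41738208 : 0.13354464 : 0.01424288
Europium pattern (n=1): 0.4780 : 0.5220
Convolve the two distributions (both contribute in 2-u steps):
  M: 0.4348304×0.4780 = 0.207849
  M+2: 0.4348304×0.5220 + 0.41738208×0.4780 = 0.426490
  M+4: 0.41738208×0.5220 + 0.13354464×0.4780 = 0.281708
  M+6: 0.13354464×0.5220 + 0.01424288×0.4780 = 0.076518
  M+8: 0.01424288×0.5220 = 0.007435
Scale to base peak (0.426490) = 100: 48.7 : 100.0 : 66.1 : 17.9 : 1.7

48.7 : 100.0 : 66.1 : 17.9 : 1.7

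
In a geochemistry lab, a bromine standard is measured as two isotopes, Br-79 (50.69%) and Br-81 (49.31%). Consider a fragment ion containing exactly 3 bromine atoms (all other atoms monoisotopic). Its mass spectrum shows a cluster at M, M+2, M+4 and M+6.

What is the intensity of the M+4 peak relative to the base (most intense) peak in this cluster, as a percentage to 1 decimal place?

Term probabilities: M 0.1302, M+2 0.3801, M+4 0.3698, M+6 0.1199. Base peak = M+2.
P(M+2) = C(3,1) × 0.5069^2 × 0.4931^1 = 3 × 0.25694761 × 0.4931 = 0.380103 (base)
P(M+4) = C(3,2) × 0.5069^1 × 0.4931^2 = 3 × 0.5069 × 0.24314761 = 0.369755
Relative intensity = 0.369755 / 0.380103 × 100 = 97.3

97.3%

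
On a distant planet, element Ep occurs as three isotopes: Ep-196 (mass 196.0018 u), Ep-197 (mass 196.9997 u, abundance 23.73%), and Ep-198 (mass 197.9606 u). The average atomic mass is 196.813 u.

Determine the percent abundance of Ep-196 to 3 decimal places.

46.946%

The remaining 76.27% is split between Ep-196 (fraction x) and Ep-198 (fraction 0.7627 − x).
Substituting: 196.0018x + 197.9606(0.7627 − x) = 150.06497119
(196.0018 − 197.9606)x = -0.91957843  ⇒  x = 0.46946, y = 0.29324
Ep-196: 46.946%, Ep-198: 29.324%.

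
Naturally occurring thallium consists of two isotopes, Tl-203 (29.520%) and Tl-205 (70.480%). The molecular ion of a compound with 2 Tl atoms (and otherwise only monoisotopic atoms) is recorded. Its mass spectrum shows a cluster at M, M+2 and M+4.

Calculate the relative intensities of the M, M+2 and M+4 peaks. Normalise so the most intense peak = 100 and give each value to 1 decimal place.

The 2 Tl atoms are independent, so intensities follow the terms of (0.29520 + 0.70480)^2.
P(M) = 0.29520^2 = 0.087143
P(M+2) = 2 × 0.29520^1 × 0.70480^1 = 0.416114
P(M+4) = 0.70480^2 = 0.496743
The M+4 peak is largest (0.496743); scaling to 100 gives 17.5 : 83.8 : 100.0.

17.5 : 83.8 : 100.0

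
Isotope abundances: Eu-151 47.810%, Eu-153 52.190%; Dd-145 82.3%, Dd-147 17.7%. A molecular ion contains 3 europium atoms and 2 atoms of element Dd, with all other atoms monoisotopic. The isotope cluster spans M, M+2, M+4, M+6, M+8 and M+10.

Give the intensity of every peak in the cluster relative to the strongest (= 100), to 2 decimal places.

19.88 : 73.66 : 100.00 : 59.45 : 14.41 : 1.20

Europium pattern (n=3): 0.10928391 : 0.3578871 : 0.39067407 : 0.14215492
Element Dd pattern (n=2): 0.677329 : 0.291342 : 0.031329
Convolve the two distributions (both contribute in 2-u steps):
  M: 0.10928391×0.677329 = 0.074021
  M+2: 0.10928391×0.291342 + 0.3578871×0.677329 = 0.274246
  M+4: 0.10928391×0.031329 + 0.3578871×0.291342 + 0.39067407×0.677329 = 0.372306
  M+6: 0.3578871×0.031329 + 0.39067407×0.291342 + 0.14215492×0.677329 = 0.221318
  M+8: 0.39067407×0.031329 + 0.14215492×0.291342 = 0.053655
  M+10: 0.14215492×0.031329 = 0.004454
Scale to base peak (0.372306) = 100: 19.88 : 73.66 : 100.00 : 59.45 : 14.41 : 1.20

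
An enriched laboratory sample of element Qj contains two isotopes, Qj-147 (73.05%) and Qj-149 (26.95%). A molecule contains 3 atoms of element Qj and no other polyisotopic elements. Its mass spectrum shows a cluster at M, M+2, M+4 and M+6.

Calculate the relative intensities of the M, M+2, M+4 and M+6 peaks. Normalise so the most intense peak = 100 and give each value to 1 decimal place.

Expanding (0.7305 + 0.2695)^3:
P(M) = 0.7305^3 = 0.389817
P(M+2) = 3 × 0.7305^2 × 0.2695^1 = 0.431440
P(M+4) = 3 × 0.7305^1 × 0.2695^2 = 0.159169
P(M+6) = 0.2695^3 = 0.019574
The M+2 peak is largest (0.431440); scaling to 100 gives 90.4 : 100.0 : 36.9 : 4.5.

90.4 : 100.0 : 36.9 : 4.5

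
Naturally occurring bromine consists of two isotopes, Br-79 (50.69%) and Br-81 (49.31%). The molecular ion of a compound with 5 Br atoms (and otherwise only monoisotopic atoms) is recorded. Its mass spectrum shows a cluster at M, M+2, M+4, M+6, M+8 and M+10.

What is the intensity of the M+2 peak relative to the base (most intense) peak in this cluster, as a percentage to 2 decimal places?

(0.5069 + 0.4931)^5 gives M 0.0335, M+2 0.1628, M+4 0.3167, M+6 0.3081, M+8 0.1498, M+10 0.0292; the largest is M+4.
P(M+4) = C(5,2) × 0.5069^3 × 0.4931^2 = 10 × 0.13024674 × 0.24314761 = 0.316692 (base)
P(M+2) = C(5,1) × 0.5069^4 × 0.4931^1 = 5 × 0.06602207 × 0.4931 = 0.162777
Relative intensity = 0.162777 / 0.316692 × 100 = 51.40

51.40%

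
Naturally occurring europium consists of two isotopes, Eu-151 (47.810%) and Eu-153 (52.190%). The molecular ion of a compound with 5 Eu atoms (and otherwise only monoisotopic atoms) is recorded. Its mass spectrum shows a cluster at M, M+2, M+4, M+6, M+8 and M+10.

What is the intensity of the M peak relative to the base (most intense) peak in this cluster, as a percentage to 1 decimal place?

Binomial terms of (0.47810 + 0.52190)^5: M 0.0250, M+2 0.1363, M+4 0.2977, M+6 0.3249, M+8 0.1774, M+10 0.0387 → M+6 is the base peak.
P(M+6) = C(5,3) × 0.47810^2 × 0.52190^3 = 10 × 0.22857961 × 0.14215492 = 0.324937 (base)
P(M) = C(5,0) × 0.47810^5 × 0.52190^0 = 1 × 0.02498007 × 1.0000 = 0.024980
Relative intensity = 0.024980 / 0.324937 × 100 = 7.7

7.7%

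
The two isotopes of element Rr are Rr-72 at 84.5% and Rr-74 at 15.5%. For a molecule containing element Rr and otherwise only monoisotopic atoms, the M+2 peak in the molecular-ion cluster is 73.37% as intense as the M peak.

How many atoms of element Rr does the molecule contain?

4

The M+2/M ratio from n Rr atoms is n · q/p = n · 0.155/0.845.
n = 0.7337 × 0.845/0.155 = 4.00 ≈ 4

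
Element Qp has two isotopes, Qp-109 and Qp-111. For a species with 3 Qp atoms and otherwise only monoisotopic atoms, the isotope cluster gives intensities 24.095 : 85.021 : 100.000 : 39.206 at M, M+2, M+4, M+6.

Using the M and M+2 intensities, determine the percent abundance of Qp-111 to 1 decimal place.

54.0%

If p is the fraction of Qp that is Qp-109, then I(M+2)/I(M) = [C(3,1)·p^2·(1−p)] / p^3 = 3·(1−p)/p = 85.021/24.095 = 3.5286
(1−p)/p = 3.5286/3 = 1.1762  ⇒  p = 1/(1 + 1.1762) = 0.4595
Qp-109: 46.0%, Qp-111: 54.0%.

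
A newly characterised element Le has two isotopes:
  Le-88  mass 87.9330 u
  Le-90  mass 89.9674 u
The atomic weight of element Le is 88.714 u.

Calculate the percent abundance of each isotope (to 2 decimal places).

Writing the weighted mean with unknown fraction x of Le-88:
87.9330·x + 89.9674·(1 − x) = 88.714
(87.9330 − 89.9674)·x = 88.714 − 89.9674
x = -1.2534 / -2.0344 = 0.61610 → 61.61% Le-88, 38.39% Le-90.

Le-88: 61.61%, Le-90: 38.39%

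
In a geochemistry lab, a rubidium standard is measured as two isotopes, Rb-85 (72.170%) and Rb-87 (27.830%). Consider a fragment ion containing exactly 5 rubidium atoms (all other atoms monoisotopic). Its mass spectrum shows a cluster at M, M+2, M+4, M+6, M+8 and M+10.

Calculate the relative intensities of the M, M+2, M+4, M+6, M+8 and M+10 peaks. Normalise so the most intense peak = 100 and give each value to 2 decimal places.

Expanding (0.72170 + 0.27830)^5:
P(M) = 0.72170^5 = 0.195787
P(M+2) = 5 × 0.72170^4 × 0.27830^1 = 0.377494
P(M+4) = 10 × 0.72170^3 × 0.27830^2 = 0.291136
P(M+6) = 10 × 0.72170^2 × 0.27830^3 = 0.112267
P(M+8) = 5 × 0.72170^1 × 0.27830^4 = 0.021646
P(M+10) = 0.27830^5 = 0.001669
The M+2 peak is largest (0.377494); scaling to 100 gives 51.86 : 100.00 : 77.12 : 29.74 : 5.73 : 0.44.

51.86 : 100.00 : 77.12 : 29.74 : 5.73 : 0.44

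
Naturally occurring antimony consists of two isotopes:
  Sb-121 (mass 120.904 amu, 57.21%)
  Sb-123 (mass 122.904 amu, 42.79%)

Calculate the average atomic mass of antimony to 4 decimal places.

121.7598 amu

Average mass = Σ (abundance × isotope mass) = 0.5721 × 120.904 + 0.4279 × 122.904
= 69.16918 + 52.59062 = 121.75980 amu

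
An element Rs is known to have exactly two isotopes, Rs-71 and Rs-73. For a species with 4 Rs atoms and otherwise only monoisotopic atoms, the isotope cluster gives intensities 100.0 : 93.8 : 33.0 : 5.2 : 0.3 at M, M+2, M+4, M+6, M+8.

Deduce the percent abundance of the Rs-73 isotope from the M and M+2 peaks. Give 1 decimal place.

19.0%

Let p = fractional abundance of Rs-71. I(M+2)/I(M) = [C(4,1)·p^3·(1−p)] / p^4 = 4·(1−p)/p = 93.8/100.0 = 0.9380
(1−p)/p = 0.9380/4 = 0.2345  ⇒  p = 1/(1 + 0.2345) = 0.8100
Rs-71: 81.0%, Rs-73: 19.0%.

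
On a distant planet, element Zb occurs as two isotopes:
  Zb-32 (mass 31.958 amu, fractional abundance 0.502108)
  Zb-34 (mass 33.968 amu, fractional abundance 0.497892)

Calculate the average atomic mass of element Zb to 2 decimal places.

32.96 amu

Weight each isotope mass by its fractional abundance: 0.502108 × 31.958 + 0.497892 × 33.968
= 16.0464 + 16.9124 = 32.9588 amu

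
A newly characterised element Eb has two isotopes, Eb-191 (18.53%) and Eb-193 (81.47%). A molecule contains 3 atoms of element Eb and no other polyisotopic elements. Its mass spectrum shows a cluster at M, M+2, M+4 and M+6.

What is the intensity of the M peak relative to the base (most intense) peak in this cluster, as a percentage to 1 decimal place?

1.2%

Binomial terms of (0.1853 + 0.8147)^3: M 0.0064, M+2 0.0839, M+4 0.3690, M+6 0.5407 → M+6 is the base peak.
P(M+6) = C(3,3) × 0.1853^0 × 0.8147^3 = 1 × 1.0000 × 0.54074579 = 0.540746 (base)
P(M) = C(3,0) × 0.1853^3 × 0.8147^0 = 1 × 0.00636248 × 1.0000 = 0.006362
Relative intensity = 0.006362 / 0.540746 × 100 = 1.2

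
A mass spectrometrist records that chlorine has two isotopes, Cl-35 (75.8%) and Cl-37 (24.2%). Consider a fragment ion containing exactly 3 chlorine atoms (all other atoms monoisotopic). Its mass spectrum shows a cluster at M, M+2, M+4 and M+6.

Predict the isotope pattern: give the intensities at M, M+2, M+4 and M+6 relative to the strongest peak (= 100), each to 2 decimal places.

100.00 : 95.78 : 30.58 : 3.25

The 3 Cl atoms are independent, so intensities follow the terms of (0.758 + 0.242)^3.
P(M) = 0.758^3 = 0.435520
P(M+2) = 3 × 0.758^2 × 0.242^1 = 0.417133
P(M+4) = 3 × 0.758^1 × 0.242^2 = 0.133175
P(M+6) = 0.242^3 = 0.014172
The M peak is largest (0.435520); scaling to 100 gives 100.00 : 95.78 : 30.58 : 3.25.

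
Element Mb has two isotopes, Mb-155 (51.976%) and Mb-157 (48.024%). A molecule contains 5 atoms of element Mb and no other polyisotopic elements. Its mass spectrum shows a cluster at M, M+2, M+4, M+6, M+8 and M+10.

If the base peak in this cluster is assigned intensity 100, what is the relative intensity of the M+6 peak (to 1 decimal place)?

92.4

Binomial terms of (0.51976 + 0.48024)^5: M 0.0379, M+2 0.1752, M+4 0.3238, M+6 0.2992, M+8 0.1382, M+10 0.0255 → M+4 is the base peak.
P(M+4) = C(5,2) × 0.51976^3 × 0.48024^2 = 10 × 0.1404134 × 0.23063046 = 0.323836 (base)
P(M+6) = C(5,3) × 0.51976^2 × 0.48024^3 = 10 × 0.27015046 × 0.11075797 = 0.299213
Relative intensity = 0.299213 / 0.323836 × 100 = 92.4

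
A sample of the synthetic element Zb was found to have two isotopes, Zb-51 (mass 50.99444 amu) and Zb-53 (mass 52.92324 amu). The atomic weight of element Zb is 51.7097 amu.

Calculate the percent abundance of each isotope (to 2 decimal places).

With x = fraction of Zb-51 (so Zb-53 is 1 − x):
50.99444·x + 52.92324·(1 − x) = 51.7097
(50.99444 − 52.92324)·x = 51.7097 − 52.92324
x = -1.21354 / -1.92880 = 0.62917 → 62.92% Zb-51, 37.08% Zb-53.

Zb-51: 62.92%, Zb-53: 37.08%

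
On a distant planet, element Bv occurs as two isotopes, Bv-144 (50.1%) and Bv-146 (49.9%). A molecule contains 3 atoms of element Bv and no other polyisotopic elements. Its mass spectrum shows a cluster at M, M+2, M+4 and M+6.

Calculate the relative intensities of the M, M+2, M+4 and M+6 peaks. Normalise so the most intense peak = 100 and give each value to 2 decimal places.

33.47 : 100.00 : 99.60 : 33.07

Expanding (0.501 + 0.499)^3:
P(M) = 0.501^3 = 0.125752
P(M+2) = 3 × 0.501^2 × 0.499^1 = 0.375748
P(M+4) = 3 × 0.501^1 × 0.499^2 = 0.374249
P(M+6) = 0.499^3 = 0.124251
The M+2 peak is largest (0.375748); scaling to 100 gives 33.47 : 100.00 : 99.60 : 33.07.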